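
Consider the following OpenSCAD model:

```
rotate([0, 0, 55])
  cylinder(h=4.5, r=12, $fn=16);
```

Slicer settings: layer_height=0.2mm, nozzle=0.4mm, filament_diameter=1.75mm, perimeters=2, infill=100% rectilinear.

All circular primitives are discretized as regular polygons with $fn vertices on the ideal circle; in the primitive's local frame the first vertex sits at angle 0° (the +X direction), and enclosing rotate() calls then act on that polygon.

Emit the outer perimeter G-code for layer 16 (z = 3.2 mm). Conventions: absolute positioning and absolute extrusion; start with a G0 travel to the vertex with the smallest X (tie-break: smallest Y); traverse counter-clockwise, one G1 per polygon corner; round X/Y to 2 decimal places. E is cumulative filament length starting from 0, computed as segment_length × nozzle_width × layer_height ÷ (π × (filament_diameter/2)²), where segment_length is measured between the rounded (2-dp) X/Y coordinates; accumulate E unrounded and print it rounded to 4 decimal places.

At z = 3.2 mm: the r=12 cylinder contributes a regular 16-gon of circumradius 12; (whole slice rotated 55° about Z — lengths, areas and connectivity unchanged). The outline is a single polygon with 16 vertices. Extrusion per mm of travel: 0.4 × 0.2 / (π × 0.875²) = 0.033260. Accumulating E over each segment gives final E = 2.4920.

G0 X-11.82 Y-2.08 Z3.20
G1 X-10.12 Y-6.45 E0.1560
G1 X-6.88 Y-9.83 E0.3117
G1 X-2.60 Y-11.72 E0.4673
G1 X2.08 Y-11.82 E0.6230
G1 X6.45 Y-10.12 E0.7789
G1 X9.83 Y-6.88 E0.9347
G1 X11.72 Y-2.60 E1.0903
G1 X11.82 Y2.08 E1.2460
G1 X10.12 Y6.45 E1.4019
G1 X6.88 Y9.83 E1.5577
G1 X2.60 Y11.72 E1.7133
G1 X-2.08 Y11.82 E1.8690
G1 X-6.45 Y10.12 E2.0249
G1 X-9.83 Y6.88 E2.1807
G1 X-11.72 Y2.60 E2.3363
G1 X-11.82 Y-2.08 E2.4920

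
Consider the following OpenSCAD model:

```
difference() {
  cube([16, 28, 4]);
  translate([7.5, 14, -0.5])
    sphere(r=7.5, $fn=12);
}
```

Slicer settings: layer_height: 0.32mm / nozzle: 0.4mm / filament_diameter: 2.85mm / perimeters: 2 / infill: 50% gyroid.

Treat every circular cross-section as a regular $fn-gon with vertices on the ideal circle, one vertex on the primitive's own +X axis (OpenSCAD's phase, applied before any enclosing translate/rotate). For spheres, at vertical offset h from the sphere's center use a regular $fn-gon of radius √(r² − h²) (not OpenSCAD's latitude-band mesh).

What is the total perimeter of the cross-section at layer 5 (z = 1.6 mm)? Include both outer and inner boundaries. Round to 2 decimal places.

132.72 mm

At z = 1.6 mm: the 16×28 cube contributes its full rectangle (perimeter 88.00 mm); the r=7.5 sphere at (7.5, 14) contributes a regular 12-gon of circumradius √(7.5²−2.1²) = 7.200 (perimeter = 2·12·7.200·sin(180°/12) = 44.72 mm); Subtracting the remaining from the first: starting from the 16×28 cube, the r=7.5 sphere at (7.5, 14) lies wholly inside it (removes its full 155.52 mm² and its 44.72 mm outline becomes a hole wall) — boundary (outer + 1 inner loop) = 132.72 mm. Overall, the cross-section is one region with 1 hole. Total boundary length (outer + inner) = 132.72 mm.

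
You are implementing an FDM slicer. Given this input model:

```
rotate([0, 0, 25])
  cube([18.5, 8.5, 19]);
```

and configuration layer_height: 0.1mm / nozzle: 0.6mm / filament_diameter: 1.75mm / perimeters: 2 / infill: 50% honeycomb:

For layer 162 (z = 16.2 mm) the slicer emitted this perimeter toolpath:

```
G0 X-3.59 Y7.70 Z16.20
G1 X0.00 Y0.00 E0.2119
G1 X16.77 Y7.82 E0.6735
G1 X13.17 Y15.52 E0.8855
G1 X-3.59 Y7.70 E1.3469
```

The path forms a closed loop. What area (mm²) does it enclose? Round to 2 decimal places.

157.20 mm²

Apply the shoelace formula to the sequence of (X, Y) vertices; enclosed area = 157.20 mm².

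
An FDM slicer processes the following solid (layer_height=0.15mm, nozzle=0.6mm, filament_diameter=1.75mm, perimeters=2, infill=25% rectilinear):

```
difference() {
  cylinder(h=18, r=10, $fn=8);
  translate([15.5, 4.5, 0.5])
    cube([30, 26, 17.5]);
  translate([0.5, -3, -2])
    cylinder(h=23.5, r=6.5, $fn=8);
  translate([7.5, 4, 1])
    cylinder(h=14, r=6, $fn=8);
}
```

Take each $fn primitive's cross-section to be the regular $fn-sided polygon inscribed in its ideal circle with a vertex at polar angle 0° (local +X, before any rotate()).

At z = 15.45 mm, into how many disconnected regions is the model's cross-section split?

At z = 15.45 mm: the cylinder: section is a regular 8-gon, circumradius r=10; the cube at (15.5, 4.5) is present — its section is the full 30×26 rectangle; the r=6.5 cylinder at (0.5, -3) gives a regular 8-gon of circumradius 6.5 (constant along its height); the cylinder at (7.5, 4) is absent (z outside [1, 15]); After the difference (first − rest): starting from the r=10 cylinder, the 30×26 cube at (15.5, 4.5) misses the remaining region (no effect); the r=6.5 cylinder at (0.5, -3) lies wholly inside it (removes its full 119.50 mm² and its 39.80 mm outline becomes a hole wall) — 1 connected region with 1 hole. The result has 1 disconnected region.

1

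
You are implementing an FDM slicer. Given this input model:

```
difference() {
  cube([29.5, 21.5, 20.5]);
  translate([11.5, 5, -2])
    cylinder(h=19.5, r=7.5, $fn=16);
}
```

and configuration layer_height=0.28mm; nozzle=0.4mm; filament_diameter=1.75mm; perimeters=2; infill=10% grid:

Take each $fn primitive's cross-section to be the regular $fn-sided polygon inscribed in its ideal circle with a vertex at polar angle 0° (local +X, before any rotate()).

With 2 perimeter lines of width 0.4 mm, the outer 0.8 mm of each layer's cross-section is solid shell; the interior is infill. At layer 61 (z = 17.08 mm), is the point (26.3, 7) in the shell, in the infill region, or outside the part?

infill

At z = 17.08 mm: the 29.5×21.5 cube contributes its full rectangle; the r=7.5 cylinder at (11.5, 5) gives a regular 16-gon of circumradius 7.5 (constant along its height); After the difference (first − rest): starting from the 29.5×21.5 cube, the r=7.5 cylinder at (11.5, 5) partially overlaps it — only the 154.00 mm² overlap (of its 172.21 mm²) is removed, clipping the outline — 1 connected region. Overall, the cross-section is a single solid region. The nearest boundary edge runs (29.50, 21.50)→(29.50, 0.00); distance from the point to it = 3.20 mm. The point is inside the cross-section and 3.20 mm from the nearest boundary — more than the 0.8 mm shell width (2 × 0.4), so it's in the infill interior.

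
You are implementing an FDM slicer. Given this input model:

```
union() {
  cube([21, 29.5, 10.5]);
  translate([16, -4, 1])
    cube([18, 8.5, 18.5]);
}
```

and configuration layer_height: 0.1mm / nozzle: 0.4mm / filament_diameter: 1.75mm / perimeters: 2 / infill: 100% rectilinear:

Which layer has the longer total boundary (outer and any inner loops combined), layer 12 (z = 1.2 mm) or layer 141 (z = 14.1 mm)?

Layer 12 (z = 1.2): the cube is present — its section is the full 21×29.5 rectangle (perimeter 101.00 mm); the 18×8.5 cube at (16, -4) contributes its full rectangle (perimeter 53.00 mm); Combining (union): the regions partially overlap (shared area 22.50 mm²), so the edge portions inside another operand are dropped and the merged outline is re-measured after clipping — boundary = 135.00 mm. So its perimeter = 135.00 mm. Layer 141 (z = 14.1): the cube does not reach this height (z outside [0, 10.5]); the cube at (16, -4) is present — its section is the full 18×8.5 rectangle (perimeter 53.00 mm); Merging all regions: only the 18×8.5 cube at (16, -4) is present, so the union is just that shape — boundary = 53.00 mm. So its perimeter = 53.00 mm. Layer 12 is larger (135.00 vs 53.00 mm).

layer 12 (z = 1.2 mm)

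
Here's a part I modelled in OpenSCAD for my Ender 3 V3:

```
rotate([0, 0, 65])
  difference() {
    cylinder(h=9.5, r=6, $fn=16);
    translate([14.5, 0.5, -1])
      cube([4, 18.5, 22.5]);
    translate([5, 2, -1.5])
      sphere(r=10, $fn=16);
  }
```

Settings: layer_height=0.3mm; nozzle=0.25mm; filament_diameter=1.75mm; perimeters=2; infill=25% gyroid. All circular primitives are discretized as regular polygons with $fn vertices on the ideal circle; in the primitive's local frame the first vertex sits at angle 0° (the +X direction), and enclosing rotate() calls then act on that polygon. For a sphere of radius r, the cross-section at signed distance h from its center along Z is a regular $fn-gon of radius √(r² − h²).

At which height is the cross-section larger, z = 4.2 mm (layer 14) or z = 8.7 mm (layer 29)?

Layer 14 (z = 4.2): the cylinder: section is a regular 16-gon, circumradius r=6 (area = (16/2)·6.000²·sin(360°/16) = 110.21 mm²); the cube at (14.5, 0.5) (footprint 4×18.5) is included at this height (area 74.00 mm²); the sphere at (5, 2): section is a regular 16-gon, circumradius = √(r²−h²) = √(10²−5.7²) = 8.216 (area = (16/2)·8.216²·sin(360°/16) = 206.68 mm²); Subtracting the remaining from the first: starting from the r=6 cylinder (110.21 mm²), the 4×18.5 cube at (14.5, 0.5) misses the remaining region (no effect); the r=10 sphere at (5, 2) partially overlaps it — only the 78.05 mm² overlap (of its 206.68 mm²) is removed, clipping the outline — area = 32.16 mm²; (rotated 65° about Z; rotation is an isometry so areas/perimeters/island counts are preserved). So its area = 32.16 mm². Layer 29 (z = 8.7): the r=6 cylinder gives a regular 16-gon of circumradius 6 (constant along its height) (area = (16/2)·6.000²·sin(360°/16) = 110.21 mm²); the 4×18.5 cube at (14.5, 0.5) contributes its full rectangle (area 74.00 mm²); the sphere at (5, 2) is absent (|z−center|=10.200 > r=10); Taking the first minus the rest: starting from the r=6 cylinder (110.21 mm²), the 4×18.5 cube at (14.5, 0.5) misses the remaining region (no effect) — area = 110.21 mm²; (rotated 65° about Z; rotation is an isometry so areas/perimeters/island counts are preserved). So its area = 110.21 mm². Layer 29 is larger (110.21 vs 32.16 mm²).

layer 29 (z = 8.7 mm)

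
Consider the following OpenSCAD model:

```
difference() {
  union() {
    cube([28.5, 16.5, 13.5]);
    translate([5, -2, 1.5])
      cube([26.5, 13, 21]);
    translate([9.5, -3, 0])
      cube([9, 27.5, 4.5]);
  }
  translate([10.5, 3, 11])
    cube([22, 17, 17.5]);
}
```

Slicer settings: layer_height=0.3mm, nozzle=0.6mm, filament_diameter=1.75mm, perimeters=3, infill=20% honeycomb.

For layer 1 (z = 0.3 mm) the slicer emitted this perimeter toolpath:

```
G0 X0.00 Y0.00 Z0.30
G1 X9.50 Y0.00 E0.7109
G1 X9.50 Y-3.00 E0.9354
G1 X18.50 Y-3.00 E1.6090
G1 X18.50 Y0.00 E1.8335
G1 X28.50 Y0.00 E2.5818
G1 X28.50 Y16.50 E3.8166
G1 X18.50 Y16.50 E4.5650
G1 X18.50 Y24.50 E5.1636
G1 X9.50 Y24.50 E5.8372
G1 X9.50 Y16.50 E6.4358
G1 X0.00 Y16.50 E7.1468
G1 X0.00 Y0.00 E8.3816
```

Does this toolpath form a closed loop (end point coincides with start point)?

Start point (G0): (0.00, 0.00). End point (last G1): the path returns to the start — closed.

yes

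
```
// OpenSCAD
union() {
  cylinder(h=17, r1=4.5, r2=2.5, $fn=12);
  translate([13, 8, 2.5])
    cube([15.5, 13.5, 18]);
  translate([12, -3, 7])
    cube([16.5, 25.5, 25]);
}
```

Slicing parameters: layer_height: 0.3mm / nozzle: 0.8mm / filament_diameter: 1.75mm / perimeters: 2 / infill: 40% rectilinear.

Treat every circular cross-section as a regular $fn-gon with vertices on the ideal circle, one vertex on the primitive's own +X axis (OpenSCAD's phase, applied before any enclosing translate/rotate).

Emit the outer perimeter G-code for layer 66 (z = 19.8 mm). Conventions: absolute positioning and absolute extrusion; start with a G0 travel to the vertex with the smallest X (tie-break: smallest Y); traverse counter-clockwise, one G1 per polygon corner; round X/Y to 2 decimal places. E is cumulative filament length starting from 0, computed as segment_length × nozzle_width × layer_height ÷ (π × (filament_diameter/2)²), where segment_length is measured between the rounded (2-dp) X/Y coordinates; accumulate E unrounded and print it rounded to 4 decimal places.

G0 X12.00 Y-3.00 Z19.80
G1 X28.50 Y-3.00 E1.6464
G1 X28.50 Y22.50 E4.1908
G1 X12.00 Y22.50 E5.8372
G1 X12.00 Y-3.00 E8.3816

At z = 19.8 mm: the cone does not reach this height (z outside [0, 17]); the cube at (13, 8) (footprint 15.5×13.5) is included at this height; the 16.5×25.5 cube at (12, -3) contributes its full rectangle; Merging all regions: the 15.5×13.5 cube at (13, 8) lies entirely inside the 16.5×25.5 cube at (12, -3), so the union is just the 16.5×25.5 cube at (12, -3) — 1 connected region. The outline is a single polygon with 4 vertices. Extrusion per mm of travel: 0.8 × 0.3 / (π × 0.875²) = 0.099780. Accumulating E over each segment gives final E = 8.3816.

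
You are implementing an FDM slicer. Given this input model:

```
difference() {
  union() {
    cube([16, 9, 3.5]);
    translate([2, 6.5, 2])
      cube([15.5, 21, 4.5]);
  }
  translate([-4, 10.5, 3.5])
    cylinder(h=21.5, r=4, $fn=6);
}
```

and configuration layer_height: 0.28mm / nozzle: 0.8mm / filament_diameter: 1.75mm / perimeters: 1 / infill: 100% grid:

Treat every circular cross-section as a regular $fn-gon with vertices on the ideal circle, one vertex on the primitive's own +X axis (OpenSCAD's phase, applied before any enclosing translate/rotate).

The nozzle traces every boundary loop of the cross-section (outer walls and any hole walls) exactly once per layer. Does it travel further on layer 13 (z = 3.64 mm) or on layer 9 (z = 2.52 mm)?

layer 9 (z = 2.52 mm)

Layer 13 (z = 3.64): the cube is absent (z outside [0, 3.5]); the cube at (2, 6.5) is present — its section is the full 15.5×21 rectangle (perimeter 73.00 mm); Taking the union: only the 15.5×21 cube at (2, 6.5) is present, so the union is just that shape — boundary = 73.00 mm; the r=4 cylinder at (-4, 10.5) contributes a regular 6-gon of circumradius 4 (perimeter = 2·6·4.000·sin(180°/6) = 24.00 mm); Taking the first minus the rest: starting from the result so far, the r=4 cylinder at (-4, 10.5) misses the remaining region (no effect) — boundary = 73.00 mm. So its perimeter = 73.00 mm. Layer 9 (z = 2.52): the 16×9 cube contributes its full rectangle (perimeter 50.00 mm); the cube at (2, 6.5) is present — its section is the full 15.5×21 rectangle (perimeter 73.00 mm); Taking the union: the regions partially overlap (shared area 35.00 mm²), so the edge portions inside another operand are dropped and the merged outline is re-measured after clipping — boundary = 90.00 mm; the cylinder at (-4, 10.5) does not reach this height (z outside [3.5, 25]); Subtracting the remaining from the first: none of the subtracted shapes is present at this height, so the result so far is unchanged — boundary = 90.00 mm. So its perimeter = 90.00 mm. Layer 9 is larger (90.00 vs 73.00 mm).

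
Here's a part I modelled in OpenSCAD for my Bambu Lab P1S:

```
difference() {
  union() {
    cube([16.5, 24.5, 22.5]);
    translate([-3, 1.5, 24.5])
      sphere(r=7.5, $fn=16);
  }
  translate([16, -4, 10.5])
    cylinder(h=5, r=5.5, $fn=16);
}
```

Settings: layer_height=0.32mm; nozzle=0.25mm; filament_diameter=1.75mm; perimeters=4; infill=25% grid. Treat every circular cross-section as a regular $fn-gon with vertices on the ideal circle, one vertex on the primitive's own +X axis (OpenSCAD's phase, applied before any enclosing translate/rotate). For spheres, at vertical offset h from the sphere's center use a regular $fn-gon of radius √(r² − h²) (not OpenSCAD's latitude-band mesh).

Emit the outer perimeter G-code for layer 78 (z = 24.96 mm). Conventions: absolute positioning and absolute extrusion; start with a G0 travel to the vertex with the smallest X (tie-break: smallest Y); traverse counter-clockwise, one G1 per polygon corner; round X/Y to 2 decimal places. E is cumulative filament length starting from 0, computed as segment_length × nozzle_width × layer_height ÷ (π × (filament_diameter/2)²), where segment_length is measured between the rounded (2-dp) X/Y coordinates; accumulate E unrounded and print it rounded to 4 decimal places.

At z = 24.96 mm: the cube is absent (z outside [0, 22.5]); the r=7.5 sphere at (-3, 1.5) slices to a regular 16-gon of circumradius 7.486 (√(r²−h²) with h=0.46 from center); Merging all regions: only the r=7.5 sphere at (-3, 1.5) is present, so the union is just that shape — 1 connected region; the cylinder at (16, -4) is not intersected at this z (z outside [10.5, 15.5]); Subtracting the remaining from the first: none of the subtracted shapes is present at this height, so the result so far is unchanged — 1 connected region. The outline is a single polygon with 16 vertices. Extrusion per mm of travel: 0.25 × 0.32 / (π × 0.875²) = 0.033260. Accumulating E over each segment gives final E = 1.5545.

G0 X-10.49 Y1.50 Z24.96
G1 X-9.92 Y-1.36 E0.0970
G1 X-8.29 Y-3.79 E0.1943
G1 X-5.86 Y-5.42 E0.2916
G1 X-3.00 Y-5.99 E0.3886
G1 X-0.14 Y-5.42 E0.4856
G1 X2.29 Y-3.79 E0.5829
G1 X3.92 Y-1.36 E0.6803
G1 X4.49 Y1.50 E0.7773
G1 X3.92 Y4.36 E0.8743
G1 X2.29 Y6.79 E0.9716
G1 X-0.14 Y8.42 E1.0689
G1 X-3.00 Y8.99 E1.1659
G1 X-5.86 Y8.42 E1.2629
G1 X-8.29 Y6.79 E1.3602
G1 X-9.92 Y4.36 E1.4575
G1 X-10.49 Y1.50 E1.5545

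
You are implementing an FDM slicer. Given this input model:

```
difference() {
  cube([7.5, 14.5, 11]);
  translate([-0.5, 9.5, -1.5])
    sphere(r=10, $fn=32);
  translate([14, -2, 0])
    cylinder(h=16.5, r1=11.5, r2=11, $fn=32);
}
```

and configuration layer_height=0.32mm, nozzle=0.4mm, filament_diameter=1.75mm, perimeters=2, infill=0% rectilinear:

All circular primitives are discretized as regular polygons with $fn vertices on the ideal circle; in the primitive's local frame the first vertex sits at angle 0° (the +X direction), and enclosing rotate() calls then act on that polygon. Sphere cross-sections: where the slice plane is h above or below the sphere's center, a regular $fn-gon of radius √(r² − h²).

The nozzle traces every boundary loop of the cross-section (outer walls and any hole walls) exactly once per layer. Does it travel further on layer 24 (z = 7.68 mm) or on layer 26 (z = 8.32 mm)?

Layer 24 (z = 7.68): the 7.5×14.5 cube contributes its full rectangle (perimeter 44.00 mm); the sphere at (-0.5, 9.5): section is a regular 32-gon, circumradius = √(r²−h²) = √(10²−9.18²) = 3.966 (perimeter = 2·32·3.966·sin(180°/32) = 24.88 mm); the cone at (14, -2): at t=0.465 of its height the radius interpolates to r₁+(r₂−r₁)t = 11.267, giving a regular 32-gon of that circumradius (perimeter = 2·32·11.267·sin(180°/32) = 70.68 mm); After the difference (first − rest): starting from the 7.5×14.5 cube, the r=10 sphere at (-0.5, 9.5) partially overlaps it — only the 20.61 mm² overlap (of its 49.09 mm²) is removed, clipping the outline; the cone at (14, -2) partially overlaps it — only the 21.03 mm² overlap (of its 396.27 mm²) is removed, clipping the outline — boundary = 44.58 mm. So its perimeter = 44.58 mm. Layer 26 (z = 8.32): the cube (footprint 7.5×14.5) is included at this height (perimeter 44.00 mm); the r=10 sphere at (-0.5, 9.5) contributes a regular 32-gon of circumradius √(10²−9.82²) = 1.889 (perimeter = 2·32·1.889·sin(180°/32) = 11.85 mm); the cone at (14, -2) (r1=11.5→r2=11) has section circumradius 11.248 here — a regular 32-gon (perimeter = 2·32·11.248·sin(180°/32) = 70.56 mm); Subtracting the remaining from the first: starting from the 7.5×14.5 cube, the r=10 sphere at (-0.5, 9.5) partially overlaps it — only the 3.71 mm² overlap (of its 11.14 mm²) is removed, clipping the outline; the cone at (14, -2) partially overlaps it — only the 20.86 mm² overlap (of its 394.91 mm²) is removed, clipping the outline — boundary = 42.28 mm. So its perimeter = 42.28 mm. Layer 24 is larger (44.58 vs 42.28 mm).

layer 24 (z = 7.68 mm)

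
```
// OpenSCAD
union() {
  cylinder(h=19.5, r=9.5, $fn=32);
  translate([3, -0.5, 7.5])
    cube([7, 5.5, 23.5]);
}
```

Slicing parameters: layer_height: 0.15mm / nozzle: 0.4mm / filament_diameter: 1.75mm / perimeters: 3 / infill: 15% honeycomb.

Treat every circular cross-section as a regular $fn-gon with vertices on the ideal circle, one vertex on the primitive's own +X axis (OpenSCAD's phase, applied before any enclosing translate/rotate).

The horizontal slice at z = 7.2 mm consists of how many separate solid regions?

At z = 7.2 mm: the r=9.5 cylinder contributes a regular 32-gon of circumradius 9.5; the cube at (3, -0.5) does not reach this height (z outside [7.5, 31]); Taking the union: only the r=9.5 cylinder is present, so the union is just that shape — 1 connected region. The result has 1 disconnected region.

1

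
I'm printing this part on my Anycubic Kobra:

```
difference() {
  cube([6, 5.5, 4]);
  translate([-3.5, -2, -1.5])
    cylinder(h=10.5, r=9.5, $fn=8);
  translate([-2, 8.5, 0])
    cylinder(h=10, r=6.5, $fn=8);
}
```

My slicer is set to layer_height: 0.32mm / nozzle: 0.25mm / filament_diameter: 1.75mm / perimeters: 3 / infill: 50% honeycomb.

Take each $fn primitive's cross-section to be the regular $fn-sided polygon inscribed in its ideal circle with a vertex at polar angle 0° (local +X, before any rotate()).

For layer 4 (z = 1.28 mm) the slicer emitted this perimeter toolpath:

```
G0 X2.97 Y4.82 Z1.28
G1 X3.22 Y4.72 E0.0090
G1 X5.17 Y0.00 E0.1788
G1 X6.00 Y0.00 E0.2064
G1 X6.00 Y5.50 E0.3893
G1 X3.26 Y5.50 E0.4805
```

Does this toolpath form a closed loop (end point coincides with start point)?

no

Start point (G0): (2.97, 4.82). End point (last G1): the path does not return to the start — open.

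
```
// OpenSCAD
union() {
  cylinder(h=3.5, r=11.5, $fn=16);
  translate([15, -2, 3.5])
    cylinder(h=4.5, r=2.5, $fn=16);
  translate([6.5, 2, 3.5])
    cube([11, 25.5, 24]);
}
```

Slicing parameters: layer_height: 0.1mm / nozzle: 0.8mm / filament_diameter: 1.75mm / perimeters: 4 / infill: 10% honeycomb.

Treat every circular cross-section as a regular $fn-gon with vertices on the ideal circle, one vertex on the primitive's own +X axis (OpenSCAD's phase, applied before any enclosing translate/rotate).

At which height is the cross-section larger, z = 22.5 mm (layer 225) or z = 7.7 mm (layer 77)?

layer 77 (z = 7.7 mm)

Layer 225 (z = 22.5): the cylinder is not intersected at this z (z outside [0, 3.5]); the cylinder at (15, -2) does not reach this height (z outside [3.5, 8]); the cube at (6.5, 2) (footprint 11×25.5) is included at this height (area 280.50 mm²); Merging all regions: only the 11×25.5 cube at (6.5, 2) is present, so the union is just that shape — area = 280.50 mm². So its area = 280.50 mm². Layer 77 (z = 7.7): the cylinder is not intersected at this z (z outside [0, 3.5]); the r=2.5 cylinder at (15, -2) gives a regular 16-gon of circumradius 2.5 (constant along its height) (area = (16/2)·2.500²·sin(360°/16) = 19.13 mm²); the cube at (6.5, 2) is present — its section is the full 11×25.5 rectangle (area 280.50 mm²); Combining (union): the 2 present regions are separate (no shared area or edge), so areas and boundary lengths simply add and each stays a separate island — area = 299.63 mm². So its area = 299.63 mm². Layer 77 is larger (299.63 vs 280.50 mm²).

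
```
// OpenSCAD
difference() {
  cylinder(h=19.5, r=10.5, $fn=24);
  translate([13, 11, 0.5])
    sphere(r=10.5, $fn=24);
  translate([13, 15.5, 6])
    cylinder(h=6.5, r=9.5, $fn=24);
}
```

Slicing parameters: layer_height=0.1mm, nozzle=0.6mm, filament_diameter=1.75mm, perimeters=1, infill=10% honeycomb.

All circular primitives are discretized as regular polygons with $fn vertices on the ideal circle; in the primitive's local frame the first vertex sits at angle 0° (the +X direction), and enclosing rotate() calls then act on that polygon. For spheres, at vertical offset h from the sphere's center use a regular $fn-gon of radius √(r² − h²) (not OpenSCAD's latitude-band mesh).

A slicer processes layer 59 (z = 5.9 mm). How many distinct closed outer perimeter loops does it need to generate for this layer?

At z = 5.9 mm: the r=10.5 cylinder gives a regular 24-gon of circumradius 10.5 (constant along its height); the sphere at (13, 11): section is a regular 24-gon, circumradius = √(r²−h²) = √(10.5²−5.4²) = 9.005; the cylinder at (13, 15.5) is not intersected at this z (z outside [6, 12.5]); Subtracting the remaining from the first: starting from the r=10.5 cylinder, the r=10.5 sphere at (13, 11) partially overlaps it — only the 14.77 mm² overlap (of its 251.85 mm²) is removed, clipping the outline — 1 connected region. The result has 1 disconnected region.

1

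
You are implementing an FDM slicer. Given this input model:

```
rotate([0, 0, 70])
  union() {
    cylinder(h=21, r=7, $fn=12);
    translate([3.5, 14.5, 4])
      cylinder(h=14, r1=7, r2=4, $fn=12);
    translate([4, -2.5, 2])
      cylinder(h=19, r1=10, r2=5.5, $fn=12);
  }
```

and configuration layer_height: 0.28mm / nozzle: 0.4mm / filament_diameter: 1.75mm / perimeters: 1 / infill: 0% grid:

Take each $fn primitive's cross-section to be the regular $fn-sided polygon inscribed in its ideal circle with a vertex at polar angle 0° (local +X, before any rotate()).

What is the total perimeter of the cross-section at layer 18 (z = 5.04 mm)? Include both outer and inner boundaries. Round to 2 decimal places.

At z = 5.04 mm: the r=7 cylinder contributes a regular 12-gon of circumradius 7 (perimeter = 2·12·7.000·sin(180°/12) = 43.48 mm); the cone at (3.5, 14.5) (r1=7→r2=4) has section circumradius 6.777 here — a regular 12-gon (perimeter = 2·12·6.777·sin(180°/12) = 42.10 mm); the cone at (4, -2.5): at t=0.160 of its height the radius interpolates to r₁+(r₂−r₁)t = 9.280, giving a regular 12-gon of that circumradius (perimeter = 2·12·9.280·sin(180°/12) = 57.64 mm); Merging all regions: the regions partially overlap (shared area 119.84 mm²), so the edge portions inside another operand are dropped and the merged outline is re-measured after clipping — boundary = 103.47 mm; (whole slice rotated 70° about Z — lengths, areas and connectivity unchanged). Overall, the cross-section has 2 separate islands. Total boundary length (outer) = 103.47 mm.

103.47 mm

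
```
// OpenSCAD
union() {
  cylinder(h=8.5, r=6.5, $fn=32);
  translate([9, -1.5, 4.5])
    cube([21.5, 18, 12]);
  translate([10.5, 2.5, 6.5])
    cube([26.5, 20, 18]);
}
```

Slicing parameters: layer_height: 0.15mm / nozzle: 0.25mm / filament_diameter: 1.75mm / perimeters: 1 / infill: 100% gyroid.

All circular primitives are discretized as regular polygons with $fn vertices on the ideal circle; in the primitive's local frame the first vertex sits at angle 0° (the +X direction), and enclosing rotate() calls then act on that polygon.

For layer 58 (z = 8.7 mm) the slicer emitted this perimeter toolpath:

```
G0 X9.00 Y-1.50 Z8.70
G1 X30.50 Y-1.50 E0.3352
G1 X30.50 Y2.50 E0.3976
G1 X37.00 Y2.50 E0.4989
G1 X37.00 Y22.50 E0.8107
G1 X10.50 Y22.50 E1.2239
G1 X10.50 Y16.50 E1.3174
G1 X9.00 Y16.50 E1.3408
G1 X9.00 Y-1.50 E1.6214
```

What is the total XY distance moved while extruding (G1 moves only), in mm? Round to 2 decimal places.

104.00 mm

Sum the Euclidean lengths of each G1 segment: total = 104.00 mm.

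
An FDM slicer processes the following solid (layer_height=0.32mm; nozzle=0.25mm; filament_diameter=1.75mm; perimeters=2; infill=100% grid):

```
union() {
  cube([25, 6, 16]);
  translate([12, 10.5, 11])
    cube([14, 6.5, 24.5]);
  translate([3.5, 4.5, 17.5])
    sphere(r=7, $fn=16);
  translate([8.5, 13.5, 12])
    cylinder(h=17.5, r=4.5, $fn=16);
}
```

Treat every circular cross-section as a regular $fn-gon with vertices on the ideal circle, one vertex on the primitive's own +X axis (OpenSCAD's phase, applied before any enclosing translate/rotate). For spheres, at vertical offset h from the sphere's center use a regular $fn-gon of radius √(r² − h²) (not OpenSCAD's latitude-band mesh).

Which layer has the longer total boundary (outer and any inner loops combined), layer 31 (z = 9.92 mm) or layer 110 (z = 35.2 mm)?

Layer 31 (z = 9.92): the 25×6 cube contributes its full rectangle (perimeter 62.00 mm); the cube at (12, 10.5) is not intersected at this z (z outside [11, 35.5]); the sphere at (3.5, 4.5) does not reach this height (|z−center|=7.580 > r=7); the cylinder at (8.5, 13.5) is absent (z outside [12, 29.5]); Taking the union: only the 25×6 cube is present, so the union is just that shape — boundary = 62.00 mm. So its perimeter = 62.00 mm. Layer 110 (z = 35.2): the cube does not reach this height (z outside [0, 16]); the 14×6.5 cube at (12, 10.5) contributes its full rectangle (perimeter 41.00 mm); the sphere at (3.5, 4.5) is absent (|z−center|=17.700 > r=7); the cylinder at (8.5, 13.5) is not intersected at this z (z outside [12, 29.5]); Merging all regions: only the 14×6.5 cube at (12, 10.5) is present, so the union is just that shape — boundary = 41.00 mm. So its perimeter = 41.00 mm. Layer 31 is larger (62.00 vs 41.00 mm).

layer 31 (z = 9.92 mm)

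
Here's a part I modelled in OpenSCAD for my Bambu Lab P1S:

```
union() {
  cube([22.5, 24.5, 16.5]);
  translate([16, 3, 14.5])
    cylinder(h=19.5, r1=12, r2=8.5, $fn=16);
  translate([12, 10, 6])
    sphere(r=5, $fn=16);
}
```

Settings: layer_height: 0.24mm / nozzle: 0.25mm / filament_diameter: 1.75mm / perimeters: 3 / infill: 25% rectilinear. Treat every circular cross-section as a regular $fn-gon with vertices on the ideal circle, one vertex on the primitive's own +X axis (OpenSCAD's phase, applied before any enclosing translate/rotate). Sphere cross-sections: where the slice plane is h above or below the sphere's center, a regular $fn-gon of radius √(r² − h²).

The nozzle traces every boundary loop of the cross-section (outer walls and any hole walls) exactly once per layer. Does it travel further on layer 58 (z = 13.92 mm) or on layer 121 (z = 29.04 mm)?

layer 58 (z = 13.92 mm)

Layer 58 (z = 13.92): the 22.5×24.5 cube contributes its full rectangle (perimeter 94.00 mm); the cone at (16, 3) is absent (z outside [14.5, 34]); the sphere at (12, 10) is absent (|z−center|=7.920 > r=5); Combining (union): only the 22.5×24.5 cube is present, so the union is just that shape — boundary = 94.00 mm. So its perimeter = 94.00 mm. Layer 121 (z = 29.04): the cube does not reach this height (z outside [0, 16.5]); the cone at (16, 3) contributes a regular 16-gon of circumradius 9.390 (interpolated between r1=12 and r2=8.5 at t=0.746) (perimeter = 2·16·9.390·sin(180°/16) = 58.62 mm); the sphere at (12, 10) is absent (|z−center|=23.040 > r=5); Merging all regions: only the cone at (16, 3) is present, so the union is just that shape — boundary = 58.62 mm. So its perimeter = 58.62 mm. Layer 58 is larger (94.00 vs 58.62 mm).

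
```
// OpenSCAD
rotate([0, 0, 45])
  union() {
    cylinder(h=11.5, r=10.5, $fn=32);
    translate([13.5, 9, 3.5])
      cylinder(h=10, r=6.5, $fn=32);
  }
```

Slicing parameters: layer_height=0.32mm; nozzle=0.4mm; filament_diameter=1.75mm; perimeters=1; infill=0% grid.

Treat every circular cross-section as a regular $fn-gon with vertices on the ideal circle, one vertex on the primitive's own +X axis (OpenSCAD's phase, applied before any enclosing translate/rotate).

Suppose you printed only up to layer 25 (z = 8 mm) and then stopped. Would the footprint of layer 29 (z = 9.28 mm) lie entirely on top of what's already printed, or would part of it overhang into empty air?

entirely on top

Compare the two slices. At z = 8: the cylinder: section is a regular 32-gon, circumradius r=10.5 (area = (32/2)·10.500²·sin(360°/32) = 344.14 mm²); the cylinder at (13.5, 9): section is a regular 32-gon, circumradius r=6.5 (area = (32/2)·6.500²·sin(360°/32) = 131.88 mm²); Merging all regions: the regions partially overlap — summed areas 476.02 mm² minus the doubly-counted overlap 2.30 mm² gives 473.72 mm² — area = 473.72 mm²; (rotated 45° about Z; rotation is an isometry so areas/perimeters/island counts are preserved). At z = 9.28: the r=10.5 cylinder contributes a regular 32-gon of circumradius 10.5 (area = (32/2)·10.500²·sin(360°/32) = 344.14 mm²); the r=6.5 cylinder at (13.5, 9) gives a regular 32-gon of circumradius 6.5 (constant along its height) (area = (32/2)·6.500²·sin(360°/32) = 131.88 mm²); Combining (union): the regions partially overlap — summed areas 476.02 mm² minus the doubly-counted overlap 2.30 mm² gives 473.72 mm² — area = 473.72 mm²; (rotated 45° about Z; rotation is an isometry so areas/perimeters/island counts are preserved). Checking containment: the cross-section at z = 9.28 is a subset of the cross-section at z = 8.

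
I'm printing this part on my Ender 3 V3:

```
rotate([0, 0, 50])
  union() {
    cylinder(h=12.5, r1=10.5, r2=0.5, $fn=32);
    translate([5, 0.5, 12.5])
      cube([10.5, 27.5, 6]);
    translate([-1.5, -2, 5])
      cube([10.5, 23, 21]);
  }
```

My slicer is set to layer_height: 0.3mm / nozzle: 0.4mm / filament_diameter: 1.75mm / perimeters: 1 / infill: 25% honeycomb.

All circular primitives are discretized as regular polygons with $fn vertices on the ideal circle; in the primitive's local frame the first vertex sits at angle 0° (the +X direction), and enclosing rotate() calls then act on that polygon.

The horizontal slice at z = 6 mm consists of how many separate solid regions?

1

At z = 6 mm: the cone contributes a regular 32-gon of circumradius 5.700 (interpolated between r1=10.5 and r2=0.5 at t=0.480); the cube at (5, 0.5) is absent (z outside [12.5, 18.5]); the cube at (-1.5, -2) (footprint 10.5×23) is included at this height; Merging all regions: the regions partially overlap (shared area 47.90 mm²), so overlapping operands fuse into one piece — 1 connected region; (whole slice rotated 50° about Z — lengths, areas and connectivity unchanged). The result has 1 disconnected region.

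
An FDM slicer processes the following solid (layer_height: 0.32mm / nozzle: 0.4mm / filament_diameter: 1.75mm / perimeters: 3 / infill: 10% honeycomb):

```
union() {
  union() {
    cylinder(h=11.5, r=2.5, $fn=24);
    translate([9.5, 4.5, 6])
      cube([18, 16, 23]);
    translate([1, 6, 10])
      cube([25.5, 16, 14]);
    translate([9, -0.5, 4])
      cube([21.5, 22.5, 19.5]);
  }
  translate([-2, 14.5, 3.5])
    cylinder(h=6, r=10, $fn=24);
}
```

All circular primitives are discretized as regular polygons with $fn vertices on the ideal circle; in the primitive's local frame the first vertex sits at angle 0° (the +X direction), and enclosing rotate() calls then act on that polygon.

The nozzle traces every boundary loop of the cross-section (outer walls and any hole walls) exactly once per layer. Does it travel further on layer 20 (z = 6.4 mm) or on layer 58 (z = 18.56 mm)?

layer 20 (z = 6.4 mm)

Layer 20 (z = 6.4): the r=2.5 cylinder gives a regular 24-gon of circumradius 2.5 (constant along its height) (perimeter = 2·24·2.500·sin(180°/24) = 15.66 mm); the 18×16 cube at (9.5, 4.5) contributes its full rectangle (perimeter 68.00 mm); the cube at (1, 6) is absent (z outside [10, 24]); the cube at (9, -0.5) (footprint 21.5×22.5) is included at this height (perimeter 88.00 mm); Taking the union: the regions partially overlap (shared area 288.00 mm²), so the edge portions inside another operand are dropped and the merged outline is re-measured after clipping — boundary = 103.66 mm; the cylinder at (-2, 14.5): section is a regular 24-gon, circumradius r=10 (perimeter = 2·24·10.000·sin(180°/24) = 62.65 mm); Taking the union: the 2 present regions are separate (no shared area or edge), so areas and boundary lengths simply add and each stays a separate island — boundary = 166.32 mm. So its perimeter = 166.32 mm. Layer 58 (z = 18.56): the cylinder does not reach this height (z outside [0, 11.5]); the 18×16 cube at (9.5, 4.5) contributes its full rectangle (perimeter 68.00 mm); the cube at (1, 6) is present — its section is the full 25.5×16 rectangle (perimeter 83.00 mm); the cube at (9, -0.5) is present — its section is the full 21.5×22.5 rectangle (perimeter 88.00 mm); Combining (union): the regions partially overlap (shared area 568.00 mm²), so the edge portions inside another operand are dropped and the merged outline is re-measured after clipping — boundary = 104.00 mm; the cylinder at (-2, 14.5) is not intersected at this z (z outside [3.5, 9.5]); Combining (union): only that combined region is present, so the union is just that shape — boundary = 104.00 mm. So its perimeter = 104.00 mm. Layer 20 is larger (166.32 vs 104.00 mm).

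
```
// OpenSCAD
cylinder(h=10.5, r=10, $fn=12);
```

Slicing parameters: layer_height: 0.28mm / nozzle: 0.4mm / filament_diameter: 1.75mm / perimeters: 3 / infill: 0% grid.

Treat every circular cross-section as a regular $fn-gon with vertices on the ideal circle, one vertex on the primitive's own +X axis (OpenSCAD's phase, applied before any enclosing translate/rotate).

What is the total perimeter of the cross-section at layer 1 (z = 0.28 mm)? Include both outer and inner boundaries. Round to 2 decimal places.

At z = 0.28 mm: the r=10 cylinder gives a regular 12-gon of circumradius 10 (constant along its height) (perimeter = 2·12·10.000·sin(180°/12) = 62.12 mm). Overall, the cross-section is a single solid region. Total boundary length (outer) = 62.12 mm.

62.12 mm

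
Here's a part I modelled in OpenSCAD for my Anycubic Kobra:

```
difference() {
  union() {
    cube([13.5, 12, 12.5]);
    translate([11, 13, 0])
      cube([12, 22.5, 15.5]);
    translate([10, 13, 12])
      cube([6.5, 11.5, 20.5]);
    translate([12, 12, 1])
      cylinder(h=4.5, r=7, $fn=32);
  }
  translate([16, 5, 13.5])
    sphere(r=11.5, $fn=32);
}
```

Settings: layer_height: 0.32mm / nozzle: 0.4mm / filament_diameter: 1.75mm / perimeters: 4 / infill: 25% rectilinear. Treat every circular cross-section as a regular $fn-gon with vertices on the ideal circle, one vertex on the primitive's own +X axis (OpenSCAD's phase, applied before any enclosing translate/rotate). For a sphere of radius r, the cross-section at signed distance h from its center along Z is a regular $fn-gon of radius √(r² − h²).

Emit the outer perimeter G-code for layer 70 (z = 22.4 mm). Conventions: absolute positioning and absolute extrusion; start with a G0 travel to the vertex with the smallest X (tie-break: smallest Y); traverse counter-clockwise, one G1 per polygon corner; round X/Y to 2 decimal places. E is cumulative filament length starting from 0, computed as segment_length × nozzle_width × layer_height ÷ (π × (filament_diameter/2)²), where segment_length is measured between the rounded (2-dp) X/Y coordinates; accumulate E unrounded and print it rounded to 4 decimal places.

G0 X10.00 Y13.00 Z22.40
G1 X16.50 Y13.00 E0.3459
G1 X16.50 Y24.50 E0.9579
G1 X10.00 Y24.50 E1.3038
G1 X10.00 Y13.00 E1.9158

At z = 22.4 mm: the cube does not reach this height (z outside [0, 12.5]); the cube at (11, 13) is absent (z outside [0, 15.5]); the 6.5×11.5 cube at (10, 13) contributes its full rectangle; the cylinder at (12, 12) is absent (z outside [1, 5.5]); Merging all regions: only the 6.5×11.5 cube at (10, 13) is present, so the union is just that shape — 1 connected region; the r=11.5 sphere at (16, 5) slices to a regular 32-gon of circumradius 7.283 (√(r²−h²) with h=8.9 from center); Subtracting the remaining from the first: starting from that combined region, the r=11.5 sphere at (16, 5) misses the remaining region (no effect) — 1 connected region. The outline is a single polygon with 4 vertices. Extrusion per mm of travel: 0.4 × 0.32 / (π × 0.875²) = 0.053216. Accumulating E over each segment gives final E = 1.9158.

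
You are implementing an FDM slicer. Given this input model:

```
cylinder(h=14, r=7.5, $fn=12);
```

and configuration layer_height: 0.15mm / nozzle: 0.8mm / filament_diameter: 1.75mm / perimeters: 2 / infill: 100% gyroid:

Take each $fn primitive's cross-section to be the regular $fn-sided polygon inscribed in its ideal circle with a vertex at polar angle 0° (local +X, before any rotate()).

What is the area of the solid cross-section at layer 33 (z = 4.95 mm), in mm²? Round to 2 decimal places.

At z = 4.95 mm: the r=7.5 cylinder gives a regular 12-gon of circumradius 7.5 (constant along its height) (area = (12/2)·7.500²·sin(360°/12) = 168.75 mm²). Overall, the cross-section is a single solid region. Net area = 168.75 mm².

168.75 mm²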